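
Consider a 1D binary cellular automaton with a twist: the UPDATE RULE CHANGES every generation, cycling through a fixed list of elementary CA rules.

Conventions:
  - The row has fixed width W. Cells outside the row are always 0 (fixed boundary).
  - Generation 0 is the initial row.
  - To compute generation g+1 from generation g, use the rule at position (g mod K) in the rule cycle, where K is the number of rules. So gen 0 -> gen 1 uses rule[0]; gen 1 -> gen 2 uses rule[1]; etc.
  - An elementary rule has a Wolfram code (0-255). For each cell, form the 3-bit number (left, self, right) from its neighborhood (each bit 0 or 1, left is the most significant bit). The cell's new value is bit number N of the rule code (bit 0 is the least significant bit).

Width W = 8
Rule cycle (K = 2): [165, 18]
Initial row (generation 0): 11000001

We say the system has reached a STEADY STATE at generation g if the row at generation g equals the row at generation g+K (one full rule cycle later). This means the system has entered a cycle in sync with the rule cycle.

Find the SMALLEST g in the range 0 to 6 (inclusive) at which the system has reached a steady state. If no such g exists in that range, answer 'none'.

Answer: 4

Derivation:
Gen 0: 11000001
Gen 1 (rule 165): 00011101
Gen 2 (rule 18): 00100000
Gen 3 (rule 165): 10101111
Gen 4 (rule 18): 00000000
Gen 5 (rule 165): 11111111
Gen 6 (rule 18): 00000000
Gen 7 (rule 165): 11111111
Gen 8 (rule 18): 00000000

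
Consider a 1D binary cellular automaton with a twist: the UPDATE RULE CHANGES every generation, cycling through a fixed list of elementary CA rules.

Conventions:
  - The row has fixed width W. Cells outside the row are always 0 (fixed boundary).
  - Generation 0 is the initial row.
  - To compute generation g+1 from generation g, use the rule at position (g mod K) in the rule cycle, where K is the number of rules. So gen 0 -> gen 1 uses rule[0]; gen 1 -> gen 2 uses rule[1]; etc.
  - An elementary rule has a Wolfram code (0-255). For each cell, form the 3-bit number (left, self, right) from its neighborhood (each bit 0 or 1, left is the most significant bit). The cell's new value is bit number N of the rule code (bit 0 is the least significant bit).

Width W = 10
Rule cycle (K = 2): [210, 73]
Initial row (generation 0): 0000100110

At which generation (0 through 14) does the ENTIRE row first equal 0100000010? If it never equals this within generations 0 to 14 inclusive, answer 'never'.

Gen 0: 0000100110
Gen 1 (rule 210): 0001011011
Gen 2 (rule 73): 1100011011
Gen 3 (rule 210): 0110101001
Gen 4 (rule 73): 0110000000
Gen 5 (rule 210): 1011000000
Gen 6 (rule 73): 0011011111
Gen 7 (rule 210): 0101001111
Gen 8 (rule 73): 0000001001
Gen 9 (rule 210): 0000010110
Gen 10 (rule 73): 1111000110
Gen 11 (rule 210): 0111101011
Gen 12 (rule 73): 0100100011
Gen 13 (rule 210): 1011010101
Gen 14 (rule 73): 0011000000

Answer: never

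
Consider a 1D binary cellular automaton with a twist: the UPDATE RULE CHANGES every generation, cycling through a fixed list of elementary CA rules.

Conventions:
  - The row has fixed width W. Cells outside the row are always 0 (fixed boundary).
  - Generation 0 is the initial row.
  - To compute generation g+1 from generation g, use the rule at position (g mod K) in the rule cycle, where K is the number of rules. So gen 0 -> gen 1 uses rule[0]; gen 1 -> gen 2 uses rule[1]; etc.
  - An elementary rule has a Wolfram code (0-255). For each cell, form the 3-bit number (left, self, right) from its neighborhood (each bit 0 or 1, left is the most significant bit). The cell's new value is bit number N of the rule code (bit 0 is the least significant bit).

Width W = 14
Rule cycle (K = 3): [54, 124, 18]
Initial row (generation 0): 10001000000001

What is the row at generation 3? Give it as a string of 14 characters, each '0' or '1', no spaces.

Gen 0: 10001000000001
Gen 1 (rule 54): 11011100000011
Gen 2 (rule 124): 11110110000011
Gen 3 (rule 18): 00000001000100

Answer: 00000001000100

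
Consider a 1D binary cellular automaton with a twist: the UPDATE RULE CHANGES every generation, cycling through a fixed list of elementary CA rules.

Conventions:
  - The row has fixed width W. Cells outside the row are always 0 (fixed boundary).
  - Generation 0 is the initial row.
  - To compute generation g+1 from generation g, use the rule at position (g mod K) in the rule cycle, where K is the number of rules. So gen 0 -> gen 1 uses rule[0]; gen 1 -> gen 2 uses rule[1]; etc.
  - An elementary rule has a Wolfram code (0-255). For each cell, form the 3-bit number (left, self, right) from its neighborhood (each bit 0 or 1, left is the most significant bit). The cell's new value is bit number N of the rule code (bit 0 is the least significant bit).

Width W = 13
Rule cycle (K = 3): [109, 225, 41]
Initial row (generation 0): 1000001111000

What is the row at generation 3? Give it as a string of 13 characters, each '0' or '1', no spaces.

Answer: 0011000110010

Derivation:
Gen 0: 1000001111000
Gen 1 (rule 109): 1011101001011
Gen 2 (rule 225): 0101110000101
Gen 3 (rule 41): 0011000110010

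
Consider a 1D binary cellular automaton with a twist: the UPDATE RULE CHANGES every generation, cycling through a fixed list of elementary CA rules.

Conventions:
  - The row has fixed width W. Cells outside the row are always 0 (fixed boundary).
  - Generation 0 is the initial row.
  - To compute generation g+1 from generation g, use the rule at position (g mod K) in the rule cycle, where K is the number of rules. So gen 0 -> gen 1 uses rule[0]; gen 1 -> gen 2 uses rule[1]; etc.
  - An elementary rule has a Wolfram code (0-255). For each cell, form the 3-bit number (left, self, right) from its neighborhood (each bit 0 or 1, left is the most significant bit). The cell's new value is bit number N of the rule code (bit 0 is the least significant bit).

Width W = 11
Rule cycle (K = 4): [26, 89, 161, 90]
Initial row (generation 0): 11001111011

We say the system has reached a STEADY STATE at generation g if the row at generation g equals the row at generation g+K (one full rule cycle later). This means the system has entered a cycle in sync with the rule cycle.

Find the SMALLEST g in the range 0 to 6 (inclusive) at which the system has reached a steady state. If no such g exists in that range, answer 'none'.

Answer: none

Derivation:
Gen 0: 11001111011
Gen 1 (rule 26): 10111000010
Gen 2 (rule 89): 00101111001
Gen 3 (rule 161): 10010110000
Gen 4 (rule 90): 01100111000
Gen 5 (rule 26): 11011100100
Gen 6 (rule 89): 11010110011
Gen 7 (rule 161): 00101000000
Gen 8 (rule 90): 01000100000
Gen 9 (rule 26): 10101010000
Gen 10 (rule 89): 00000001111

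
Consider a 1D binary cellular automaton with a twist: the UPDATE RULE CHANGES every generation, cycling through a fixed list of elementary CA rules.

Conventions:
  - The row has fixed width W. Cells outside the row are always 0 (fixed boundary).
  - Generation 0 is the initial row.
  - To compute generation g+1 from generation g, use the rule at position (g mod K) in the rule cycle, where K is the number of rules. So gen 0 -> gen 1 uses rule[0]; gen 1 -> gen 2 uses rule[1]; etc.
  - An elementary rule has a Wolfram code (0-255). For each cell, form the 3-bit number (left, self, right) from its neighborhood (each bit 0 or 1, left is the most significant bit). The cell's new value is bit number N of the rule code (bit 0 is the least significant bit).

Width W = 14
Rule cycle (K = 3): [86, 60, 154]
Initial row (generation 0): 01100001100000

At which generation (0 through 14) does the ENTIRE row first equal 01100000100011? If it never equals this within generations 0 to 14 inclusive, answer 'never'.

Answer: 14

Derivation:
Gen 0: 01100001100000
Gen 1 (rule 86): 10110010110000
Gen 2 (rule 60): 11101011101000
Gen 3 (rule 154): 11000011000100
Gen 4 (rule 86): 01100101101110
Gen 5 (rule 60): 01010111011001
Gen 6 (rule 154): 10000110010110
Gen 7 (rule 86): 11001011110011
Gen 8 (rule 60): 10101110001010
Gen 9 (rule 154): 00001101010001
Gen 10 (rule 86): 00010101011011
Gen 11 (rule 60): 00011111110110
Gen 12 (rule 154): 00111111100101
Gen 13 (rule 86): 01000000111101
Gen 14 (rule 60): 01100000100011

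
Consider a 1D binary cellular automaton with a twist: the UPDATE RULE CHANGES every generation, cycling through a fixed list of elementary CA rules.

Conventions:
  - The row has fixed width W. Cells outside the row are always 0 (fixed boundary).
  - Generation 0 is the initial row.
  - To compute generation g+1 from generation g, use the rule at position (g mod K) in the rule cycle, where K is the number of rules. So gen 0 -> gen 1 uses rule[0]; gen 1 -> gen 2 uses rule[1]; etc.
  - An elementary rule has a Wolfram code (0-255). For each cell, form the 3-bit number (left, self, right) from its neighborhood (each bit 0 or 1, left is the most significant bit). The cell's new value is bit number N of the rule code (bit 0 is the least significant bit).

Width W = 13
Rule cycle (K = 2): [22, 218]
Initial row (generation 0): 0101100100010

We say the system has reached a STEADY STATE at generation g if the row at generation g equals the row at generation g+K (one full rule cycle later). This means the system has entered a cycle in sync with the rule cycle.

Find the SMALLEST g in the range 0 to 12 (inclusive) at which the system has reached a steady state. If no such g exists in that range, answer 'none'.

Answer: 3

Derivation:
Gen 0: 0101100100010
Gen 1 (rule 22): 1100011110111
Gen 2 (rule 218): 1110111110111
Gen 3 (rule 22): 0000000000000
Gen 4 (rule 218): 0000000000000
Gen 5 (rule 22): 0000000000000
Gen 6 (rule 218): 0000000000000
Gen 7 (rule 22): 0000000000000
Gen 8 (rule 218): 0000000000000
Gen 9 (rule 22): 0000000000000
Gen 10 (rule 218): 0000000000000
Gen 11 (rule 22): 0000000000000
Gen 12 (rule 218): 0000000000000
Gen 13 (rule 22): 0000000000000
Gen 14 (rule 218): 0000000000000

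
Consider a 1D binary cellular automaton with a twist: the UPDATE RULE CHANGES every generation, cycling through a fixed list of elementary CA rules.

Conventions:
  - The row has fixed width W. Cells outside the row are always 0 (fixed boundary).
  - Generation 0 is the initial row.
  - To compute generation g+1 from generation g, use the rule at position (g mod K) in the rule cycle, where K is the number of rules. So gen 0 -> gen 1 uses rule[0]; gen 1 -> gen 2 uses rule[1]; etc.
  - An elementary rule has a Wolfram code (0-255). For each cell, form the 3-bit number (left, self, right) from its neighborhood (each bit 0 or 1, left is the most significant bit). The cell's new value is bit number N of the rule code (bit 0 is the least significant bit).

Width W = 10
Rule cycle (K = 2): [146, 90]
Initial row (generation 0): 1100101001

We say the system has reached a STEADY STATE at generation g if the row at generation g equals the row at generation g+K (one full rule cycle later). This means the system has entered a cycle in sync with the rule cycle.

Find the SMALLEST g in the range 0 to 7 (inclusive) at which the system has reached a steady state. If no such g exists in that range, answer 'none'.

Answer: 5

Derivation:
Gen 0: 1100101001
Gen 1 (rule 146): 0011000110
Gen 2 (rule 90): 0111101111
Gen 3 (rule 146): 1011000110
Gen 4 (rule 90): 0011101111
Gen 5 (rule 146): 0101000110
Gen 6 (rule 90): 1000101111
Gen 7 (rule 146): 0101000110
Gen 8 (rule 90): 1000101111
Gen 9 (rule 146): 0101000110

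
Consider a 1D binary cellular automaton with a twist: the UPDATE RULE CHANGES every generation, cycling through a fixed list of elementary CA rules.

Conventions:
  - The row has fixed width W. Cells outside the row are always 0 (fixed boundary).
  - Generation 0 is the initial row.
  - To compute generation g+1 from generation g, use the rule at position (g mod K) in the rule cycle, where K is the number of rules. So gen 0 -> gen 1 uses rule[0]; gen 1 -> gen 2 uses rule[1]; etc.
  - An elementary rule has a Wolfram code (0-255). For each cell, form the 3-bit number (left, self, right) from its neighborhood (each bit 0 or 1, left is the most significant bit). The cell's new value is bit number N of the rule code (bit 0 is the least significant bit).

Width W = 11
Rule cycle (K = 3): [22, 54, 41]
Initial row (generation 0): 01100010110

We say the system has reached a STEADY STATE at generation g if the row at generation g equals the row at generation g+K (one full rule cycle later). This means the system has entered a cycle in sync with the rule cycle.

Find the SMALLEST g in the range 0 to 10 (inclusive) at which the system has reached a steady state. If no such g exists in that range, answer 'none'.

Gen 0: 01100010110
Gen 1 (rule 22): 10010110001
Gen 2 (rule 54): 11111001011
Gen 3 (rule 41): 10000000110
Gen 4 (rule 22): 11000001001
Gen 5 (rule 54): 00100011111
Gen 6 (rule 41): 10001010000
Gen 7 (rule 22): 11011011000
Gen 8 (rule 54): 00100100100
Gen 9 (rule 41): 10000000001
Gen 10 (rule 22): 11000000011
Gen 11 (rule 54): 00100000100
Gen 12 (rule 41): 10001110001
Gen 13 (rule 22): 11010001011

Answer: none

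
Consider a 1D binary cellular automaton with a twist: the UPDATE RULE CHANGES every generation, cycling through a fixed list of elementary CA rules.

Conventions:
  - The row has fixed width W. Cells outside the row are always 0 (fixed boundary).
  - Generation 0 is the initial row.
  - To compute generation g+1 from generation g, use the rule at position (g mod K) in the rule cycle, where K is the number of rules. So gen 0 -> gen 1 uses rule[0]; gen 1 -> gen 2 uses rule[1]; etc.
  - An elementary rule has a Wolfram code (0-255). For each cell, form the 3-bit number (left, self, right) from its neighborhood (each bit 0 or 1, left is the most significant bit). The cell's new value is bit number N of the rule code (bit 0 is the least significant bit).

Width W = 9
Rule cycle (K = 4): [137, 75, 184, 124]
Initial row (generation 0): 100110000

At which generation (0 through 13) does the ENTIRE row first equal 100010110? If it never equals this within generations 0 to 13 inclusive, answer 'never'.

Answer: never

Derivation:
Gen 0: 100110000
Gen 1 (rule 137): 000100111
Gen 2 (rule 75): 111001101
Gen 3 (rule 184): 110101010
Gen 4 (rule 124): 111111111
Gen 5 (rule 137): 111111110
Gen 6 (rule 75): 100000010
Gen 7 (rule 184): 010000001
Gen 8 (rule 124): 011000001
Gen 9 (rule 137): 010011100
Gen 10 (rule 75): 100110101
Gen 11 (rule 184): 010101010
Gen 12 (rule 124): 011111111
Gen 13 (rule 137): 011111110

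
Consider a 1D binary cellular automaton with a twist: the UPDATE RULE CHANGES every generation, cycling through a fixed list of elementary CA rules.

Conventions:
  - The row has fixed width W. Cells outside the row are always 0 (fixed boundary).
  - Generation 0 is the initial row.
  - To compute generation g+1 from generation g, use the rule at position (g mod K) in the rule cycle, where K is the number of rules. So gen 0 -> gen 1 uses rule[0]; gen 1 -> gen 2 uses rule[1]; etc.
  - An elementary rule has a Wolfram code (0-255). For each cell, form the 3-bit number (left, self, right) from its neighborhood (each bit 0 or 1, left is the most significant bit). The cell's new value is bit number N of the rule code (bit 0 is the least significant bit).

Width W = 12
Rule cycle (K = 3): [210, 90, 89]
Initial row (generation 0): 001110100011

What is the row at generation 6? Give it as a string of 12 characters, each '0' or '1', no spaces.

Answer: 000101001100

Derivation:
Gen 0: 001110100011
Gen 1 (rule 210): 010110010101
Gen 2 (rule 90): 100111100000
Gen 3 (rule 89): 010100111111
Gen 4 (rule 210): 100011011111
Gen 5 (rule 90): 010111010001
Gen 6 (rule 89): 000101001100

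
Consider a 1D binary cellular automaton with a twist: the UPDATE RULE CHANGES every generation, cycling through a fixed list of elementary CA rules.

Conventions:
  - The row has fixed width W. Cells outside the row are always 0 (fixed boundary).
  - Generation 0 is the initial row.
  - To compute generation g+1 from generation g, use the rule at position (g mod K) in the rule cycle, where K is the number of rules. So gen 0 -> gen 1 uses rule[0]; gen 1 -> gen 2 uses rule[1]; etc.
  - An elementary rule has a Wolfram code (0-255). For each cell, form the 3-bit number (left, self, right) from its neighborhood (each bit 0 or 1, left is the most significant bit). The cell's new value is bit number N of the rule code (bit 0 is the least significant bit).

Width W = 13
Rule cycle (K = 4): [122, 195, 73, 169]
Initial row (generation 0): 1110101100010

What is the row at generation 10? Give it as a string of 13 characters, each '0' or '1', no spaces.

Answer: 1000000010110

Derivation:
Gen 0: 1110101100010
Gen 1 (rule 122): 1011011110101
Gen 2 (rule 195): 0001001110000
Gen 3 (rule 73): 1100001010111
Gen 4 (rule 169): 1001100101110
Gen 5 (rule 122): 0111111011011
Gen 6 (rule 195): 1011111001001
Gen 7 (rule 73): 0010001000000
Gen 8 (rule 169): 1000100011111
Gen 9 (rule 122): 0101010110001
Gen 10 (rule 195): 1000000010110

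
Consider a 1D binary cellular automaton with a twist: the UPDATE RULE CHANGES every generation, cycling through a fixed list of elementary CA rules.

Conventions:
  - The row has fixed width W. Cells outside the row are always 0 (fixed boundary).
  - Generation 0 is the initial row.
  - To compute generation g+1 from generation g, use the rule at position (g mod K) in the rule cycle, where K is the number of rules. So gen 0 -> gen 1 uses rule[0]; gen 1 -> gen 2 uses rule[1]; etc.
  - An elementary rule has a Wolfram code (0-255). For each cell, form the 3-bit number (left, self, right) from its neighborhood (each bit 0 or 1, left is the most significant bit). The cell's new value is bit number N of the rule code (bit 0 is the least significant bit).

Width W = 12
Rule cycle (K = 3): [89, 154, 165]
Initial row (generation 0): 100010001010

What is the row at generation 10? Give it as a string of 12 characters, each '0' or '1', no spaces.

Gen 0: 100010001010
Gen 1 (rule 89): 011001100001
Gen 2 (rule 154): 110111010010
Gen 3 (rule 165): 001010110010
Gen 4 (rule 89): 100000111001
Gen 5 (rule 154): 010001110110
Gen 6 (rule 165): 010100101000
Gen 7 (rule 89): 000010000111
Gen 8 (rule 154): 000101001110
Gen 9 (rule 165): 110111000100
Gen 10 (rule 89): 110101110011

Answer: 110101110011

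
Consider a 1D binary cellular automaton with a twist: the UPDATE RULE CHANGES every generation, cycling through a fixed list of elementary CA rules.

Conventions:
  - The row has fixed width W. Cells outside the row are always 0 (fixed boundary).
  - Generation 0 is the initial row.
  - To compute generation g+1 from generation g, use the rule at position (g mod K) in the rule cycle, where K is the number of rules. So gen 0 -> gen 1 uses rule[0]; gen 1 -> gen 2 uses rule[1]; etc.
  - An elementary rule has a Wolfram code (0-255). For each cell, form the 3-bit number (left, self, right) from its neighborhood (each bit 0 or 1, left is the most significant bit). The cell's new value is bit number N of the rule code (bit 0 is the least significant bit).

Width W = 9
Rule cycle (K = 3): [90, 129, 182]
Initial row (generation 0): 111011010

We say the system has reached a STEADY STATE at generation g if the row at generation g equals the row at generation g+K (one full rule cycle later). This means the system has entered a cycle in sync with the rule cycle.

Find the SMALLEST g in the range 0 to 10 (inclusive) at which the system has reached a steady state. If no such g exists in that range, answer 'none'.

Gen 0: 111011010
Gen 1 (rule 90): 101011001
Gen 2 (rule 129): 000000000
Gen 3 (rule 182): 000000000
Gen 4 (rule 90): 000000000
Gen 5 (rule 129): 111111111
Gen 6 (rule 182): 011111110
Gen 7 (rule 90): 110000011
Gen 8 (rule 129): 000111000
Gen 9 (rule 182): 001010100
Gen 10 (rule 90): 010000010
Gen 11 (rule 129): 000111000
Gen 12 (rule 182): 001010100
Gen 13 (rule 90): 010000010

Answer: 8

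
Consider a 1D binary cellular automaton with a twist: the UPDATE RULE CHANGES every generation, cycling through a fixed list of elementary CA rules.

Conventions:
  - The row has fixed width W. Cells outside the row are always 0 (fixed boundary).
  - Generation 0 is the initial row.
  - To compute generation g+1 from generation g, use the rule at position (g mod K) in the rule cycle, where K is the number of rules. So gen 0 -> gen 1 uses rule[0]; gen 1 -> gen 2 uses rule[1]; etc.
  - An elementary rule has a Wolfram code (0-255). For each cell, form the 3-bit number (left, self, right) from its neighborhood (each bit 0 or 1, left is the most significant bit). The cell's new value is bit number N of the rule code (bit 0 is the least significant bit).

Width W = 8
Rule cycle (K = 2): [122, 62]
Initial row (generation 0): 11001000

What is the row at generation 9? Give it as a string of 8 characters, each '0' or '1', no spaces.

Answer: 10011010

Derivation:
Gen 0: 11001000
Gen 1 (rule 122): 11110100
Gen 2 (rule 62): 10001110
Gen 3 (rule 122): 01011011
Gen 4 (rule 62): 11110110
Gen 5 (rule 122): 10011111
Gen 6 (rule 62): 11110000
Gen 7 (rule 122): 10011000
Gen 8 (rule 62): 11110100
Gen 9 (rule 122): 10011010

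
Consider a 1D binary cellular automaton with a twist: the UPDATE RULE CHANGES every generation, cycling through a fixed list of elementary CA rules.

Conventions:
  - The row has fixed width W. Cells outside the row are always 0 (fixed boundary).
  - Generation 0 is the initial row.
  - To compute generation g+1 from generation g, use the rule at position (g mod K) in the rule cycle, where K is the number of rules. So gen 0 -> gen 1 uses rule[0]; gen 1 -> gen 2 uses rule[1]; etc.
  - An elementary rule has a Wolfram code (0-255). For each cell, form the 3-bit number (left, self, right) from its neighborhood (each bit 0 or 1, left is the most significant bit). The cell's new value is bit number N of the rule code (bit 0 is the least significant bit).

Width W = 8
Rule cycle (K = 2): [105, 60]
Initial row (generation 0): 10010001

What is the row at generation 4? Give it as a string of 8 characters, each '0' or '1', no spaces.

Answer: 10001101

Derivation:
Gen 0: 10010001
Gen 1 (rule 105): 00000100
Gen 2 (rule 60): 00000110
Gen 3 (rule 105): 11110110
Gen 4 (rule 60): 10001101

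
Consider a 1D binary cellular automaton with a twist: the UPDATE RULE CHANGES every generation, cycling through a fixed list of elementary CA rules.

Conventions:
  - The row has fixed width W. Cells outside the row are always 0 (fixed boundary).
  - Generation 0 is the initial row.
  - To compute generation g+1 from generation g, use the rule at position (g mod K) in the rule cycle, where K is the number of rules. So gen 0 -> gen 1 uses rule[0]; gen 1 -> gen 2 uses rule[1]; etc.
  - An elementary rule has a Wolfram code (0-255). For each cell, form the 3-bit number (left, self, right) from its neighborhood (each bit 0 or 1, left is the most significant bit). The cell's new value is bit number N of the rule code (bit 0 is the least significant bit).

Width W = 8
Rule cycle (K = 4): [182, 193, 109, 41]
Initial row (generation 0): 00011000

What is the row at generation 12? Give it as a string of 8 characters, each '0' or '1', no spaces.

Answer: 00110000

Derivation:
Gen 0: 00011000
Gen 1 (rule 182): 00100100
Gen 2 (rule 193): 10000001
Gen 3 (rule 109): 10111101
Gen 4 (rule 41): 01100010
Gen 5 (rule 182): 10010111
Gen 6 (rule 193): 00000011
Gen 7 (rule 109): 11111011
Gen 8 (rule 41): 10000110
Gen 9 (rule 182): 11001001
Gen 10 (rule 193): 01000000
Gen 11 (rule 109): 01011111
Gen 12 (rule 41): 00110000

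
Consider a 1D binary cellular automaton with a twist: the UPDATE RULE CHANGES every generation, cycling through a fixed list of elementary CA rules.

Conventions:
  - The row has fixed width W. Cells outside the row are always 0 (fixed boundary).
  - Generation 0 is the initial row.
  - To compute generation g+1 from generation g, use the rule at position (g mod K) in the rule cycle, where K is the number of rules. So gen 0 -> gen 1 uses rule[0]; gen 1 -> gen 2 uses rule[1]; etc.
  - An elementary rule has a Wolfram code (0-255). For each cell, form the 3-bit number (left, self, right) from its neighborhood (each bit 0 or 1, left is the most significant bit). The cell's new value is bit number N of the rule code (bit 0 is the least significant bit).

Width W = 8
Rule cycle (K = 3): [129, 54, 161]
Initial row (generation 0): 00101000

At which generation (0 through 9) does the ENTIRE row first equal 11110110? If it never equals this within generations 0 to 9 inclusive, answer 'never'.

Gen 0: 00101000
Gen 1 (rule 129): 10000011
Gen 2 (rule 54): 11000100
Gen 3 (rule 161): 00010001
Gen 4 (rule 129): 11000100
Gen 5 (rule 54): 00101110
Gen 6 (rule 161): 10010100
Gen 7 (rule 129): 00000001
Gen 8 (rule 54): 00000011
Gen 9 (rule 161): 11111000

Answer: never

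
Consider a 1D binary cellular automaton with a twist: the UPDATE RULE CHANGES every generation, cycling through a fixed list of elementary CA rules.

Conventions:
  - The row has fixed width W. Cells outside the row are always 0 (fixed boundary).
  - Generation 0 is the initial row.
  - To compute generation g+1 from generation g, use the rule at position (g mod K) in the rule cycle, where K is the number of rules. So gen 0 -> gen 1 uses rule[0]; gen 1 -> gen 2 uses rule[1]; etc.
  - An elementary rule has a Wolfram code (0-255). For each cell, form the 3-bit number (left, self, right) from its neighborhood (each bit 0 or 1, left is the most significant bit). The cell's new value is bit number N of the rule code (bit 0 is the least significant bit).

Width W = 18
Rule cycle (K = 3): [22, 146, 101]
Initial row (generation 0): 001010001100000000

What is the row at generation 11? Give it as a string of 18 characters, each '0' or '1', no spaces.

Gen 0: 001010001100000000
Gen 1 (rule 22): 011011010010000000
Gen 2 (rule 146): 100000001101000000
Gen 3 (rule 101): 101111100111011111
Gen 4 (rule 22): 100000011000000000
Gen 5 (rule 146): 010000100100000000
Gen 6 (rule 101): 010110100101111111
Gen 7 (rule 22): 110000111100000000
Gen 8 (rule 146): 001001011010000000
Gen 9 (rule 101): 101001101110111111
Gen 10 (rule 22): 101110000000000000
Gen 11 (rule 146): 000101000000000000

Answer: 000101000000000000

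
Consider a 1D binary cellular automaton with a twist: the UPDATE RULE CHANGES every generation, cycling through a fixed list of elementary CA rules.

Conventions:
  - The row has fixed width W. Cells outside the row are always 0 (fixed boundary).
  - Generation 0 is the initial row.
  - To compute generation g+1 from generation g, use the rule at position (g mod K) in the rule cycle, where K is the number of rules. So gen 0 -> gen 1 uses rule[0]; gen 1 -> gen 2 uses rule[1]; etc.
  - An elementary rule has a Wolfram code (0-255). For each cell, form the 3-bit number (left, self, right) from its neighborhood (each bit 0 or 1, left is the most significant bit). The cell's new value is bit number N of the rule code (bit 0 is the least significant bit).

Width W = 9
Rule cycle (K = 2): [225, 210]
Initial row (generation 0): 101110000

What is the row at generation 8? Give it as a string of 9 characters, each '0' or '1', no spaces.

Gen 0: 101110000
Gen 1 (rule 225): 010110111
Gen 2 (rule 210): 100010011
Gen 3 (rule 225): 001000001
Gen 4 (rule 210): 010100010
Gen 5 (rule 225): 001001000
Gen 6 (rule 210): 010110100
Gen 7 (rule 225): 001011001
Gen 8 (rule 210): 010001110

Answer: 010001110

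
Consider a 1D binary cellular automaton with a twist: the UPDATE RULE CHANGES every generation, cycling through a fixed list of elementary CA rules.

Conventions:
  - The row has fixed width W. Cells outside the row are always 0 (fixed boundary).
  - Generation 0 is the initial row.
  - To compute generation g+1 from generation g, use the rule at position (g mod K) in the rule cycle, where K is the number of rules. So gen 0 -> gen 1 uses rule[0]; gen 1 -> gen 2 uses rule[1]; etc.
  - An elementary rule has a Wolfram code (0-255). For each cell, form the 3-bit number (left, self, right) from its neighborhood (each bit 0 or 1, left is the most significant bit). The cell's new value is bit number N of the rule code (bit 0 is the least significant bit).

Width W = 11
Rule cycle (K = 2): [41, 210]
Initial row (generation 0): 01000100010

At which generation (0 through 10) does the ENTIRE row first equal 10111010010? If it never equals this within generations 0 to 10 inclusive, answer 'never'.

Gen 0: 01000100010
Gen 1 (rule 41): 00010001000
Gen 2 (rule 210): 00101010100
Gen 3 (rule 41): 10010101001
Gen 4 (rule 210): 01100000110
Gen 5 (rule 41): 01001110100
Gen 6 (rule 210): 10110110010
Gen 7 (rule 41): 01101100000
Gen 8 (rule 210): 10100110000
Gen 9 (rule 41): 01000100111
Gen 10 (rule 210): 10101011011

Answer: never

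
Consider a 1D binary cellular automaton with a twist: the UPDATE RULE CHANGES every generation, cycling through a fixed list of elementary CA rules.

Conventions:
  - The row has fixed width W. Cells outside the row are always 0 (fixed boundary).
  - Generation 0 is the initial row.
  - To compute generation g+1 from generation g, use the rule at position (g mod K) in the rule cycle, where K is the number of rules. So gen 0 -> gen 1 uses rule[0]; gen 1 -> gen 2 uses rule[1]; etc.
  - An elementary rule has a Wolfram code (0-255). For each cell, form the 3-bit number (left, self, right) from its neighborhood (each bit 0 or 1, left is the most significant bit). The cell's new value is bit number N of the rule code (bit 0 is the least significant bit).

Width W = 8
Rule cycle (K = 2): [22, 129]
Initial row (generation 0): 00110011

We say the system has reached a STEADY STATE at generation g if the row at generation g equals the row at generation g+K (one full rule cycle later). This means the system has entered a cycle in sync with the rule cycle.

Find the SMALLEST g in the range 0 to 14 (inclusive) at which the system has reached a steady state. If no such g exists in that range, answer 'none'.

Gen 0: 00110011
Gen 1 (rule 22): 01001100
Gen 2 (rule 129): 00000001
Gen 3 (rule 22): 00000011
Gen 4 (rule 129): 11111000
Gen 5 (rule 22): 00000100
Gen 6 (rule 129): 11110001
Gen 7 (rule 22): 00001011
Gen 8 (rule 129): 11100000
Gen 9 (rule 22): 00010000
Gen 10 (rule 129): 11000111
Gen 11 (rule 22): 00101000
Gen 12 (rule 129): 10000011
Gen 13 (rule 22): 11000100
Gen 14 (rule 129): 00010001
Gen 15 (rule 22): 00111011
Gen 16 (rule 129): 10010000

Answer: none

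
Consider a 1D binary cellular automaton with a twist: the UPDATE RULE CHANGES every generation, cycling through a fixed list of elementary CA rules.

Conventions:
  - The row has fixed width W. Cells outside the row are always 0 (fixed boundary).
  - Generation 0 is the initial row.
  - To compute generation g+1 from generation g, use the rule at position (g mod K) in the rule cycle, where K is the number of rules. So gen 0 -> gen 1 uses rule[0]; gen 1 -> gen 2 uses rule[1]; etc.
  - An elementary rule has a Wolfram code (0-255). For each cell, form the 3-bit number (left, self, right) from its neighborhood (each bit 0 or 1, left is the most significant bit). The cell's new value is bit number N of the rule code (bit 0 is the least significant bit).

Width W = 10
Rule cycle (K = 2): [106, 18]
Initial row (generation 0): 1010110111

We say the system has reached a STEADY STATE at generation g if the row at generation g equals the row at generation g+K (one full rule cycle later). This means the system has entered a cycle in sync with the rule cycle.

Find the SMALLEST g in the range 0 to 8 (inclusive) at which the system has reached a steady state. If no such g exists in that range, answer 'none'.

Gen 0: 1010110111
Gen 1 (rule 106): 0101111101
Gen 2 (rule 18): 1000000000
Gen 3 (rule 106): 0000000000
Gen 4 (rule 18): 0000000000
Gen 5 (rule 106): 0000000000
Gen 6 (rule 18): 0000000000
Gen 7 (rule 106): 0000000000
Gen 8 (rule 18): 0000000000
Gen 9 (rule 106): 0000000000
Gen 10 (rule 18): 0000000000

Answer: 3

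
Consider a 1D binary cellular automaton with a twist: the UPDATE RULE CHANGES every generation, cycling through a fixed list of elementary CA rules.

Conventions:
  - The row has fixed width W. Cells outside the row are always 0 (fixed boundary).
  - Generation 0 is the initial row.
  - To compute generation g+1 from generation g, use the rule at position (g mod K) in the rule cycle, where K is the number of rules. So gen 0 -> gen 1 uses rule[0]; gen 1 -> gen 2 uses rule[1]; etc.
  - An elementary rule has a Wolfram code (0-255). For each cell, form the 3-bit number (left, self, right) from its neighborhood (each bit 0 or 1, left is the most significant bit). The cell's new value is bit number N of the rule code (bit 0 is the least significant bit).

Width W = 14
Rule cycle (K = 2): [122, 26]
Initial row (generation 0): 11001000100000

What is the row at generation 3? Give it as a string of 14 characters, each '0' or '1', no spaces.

Gen 0: 11001000100000
Gen 1 (rule 122): 11110101010000
Gen 2 (rule 26): 10000000001000
Gen 3 (rule 122): 01000000010100

Answer: 01000000010100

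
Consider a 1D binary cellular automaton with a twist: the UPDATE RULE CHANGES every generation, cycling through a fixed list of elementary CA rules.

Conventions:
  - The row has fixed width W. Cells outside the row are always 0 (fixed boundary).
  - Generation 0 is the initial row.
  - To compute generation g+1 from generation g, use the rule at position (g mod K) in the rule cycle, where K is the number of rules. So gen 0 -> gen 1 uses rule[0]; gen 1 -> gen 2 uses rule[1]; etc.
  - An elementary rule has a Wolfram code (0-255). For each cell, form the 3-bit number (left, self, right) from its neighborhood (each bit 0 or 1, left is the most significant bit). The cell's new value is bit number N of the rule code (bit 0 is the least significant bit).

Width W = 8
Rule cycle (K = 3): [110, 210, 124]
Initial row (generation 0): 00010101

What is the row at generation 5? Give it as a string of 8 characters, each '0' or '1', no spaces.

Answer: 01001101

Derivation:
Gen 0: 00010101
Gen 1 (rule 110): 00111111
Gen 2 (rule 210): 01011111
Gen 3 (rule 124): 01110001
Gen 4 (rule 110): 11010011
Gen 5 (rule 210): 01001101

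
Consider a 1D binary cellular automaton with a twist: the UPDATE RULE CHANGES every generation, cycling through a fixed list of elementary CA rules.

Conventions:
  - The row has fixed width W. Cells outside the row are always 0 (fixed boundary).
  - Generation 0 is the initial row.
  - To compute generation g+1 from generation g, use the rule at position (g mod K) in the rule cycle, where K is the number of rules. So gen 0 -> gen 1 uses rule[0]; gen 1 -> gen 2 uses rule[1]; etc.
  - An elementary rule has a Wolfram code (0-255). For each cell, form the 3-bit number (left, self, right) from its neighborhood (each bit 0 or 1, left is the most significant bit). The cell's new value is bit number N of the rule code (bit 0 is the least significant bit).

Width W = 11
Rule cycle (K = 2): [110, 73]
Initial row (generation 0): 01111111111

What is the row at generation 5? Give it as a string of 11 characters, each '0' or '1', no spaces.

Answer: 10111110011

Derivation:
Gen 0: 01111111111
Gen 1 (rule 110): 11000000001
Gen 2 (rule 73): 11011111100
Gen 3 (rule 110): 11110000100
Gen 4 (rule 73): 10010110001
Gen 5 (rule 110): 10111110011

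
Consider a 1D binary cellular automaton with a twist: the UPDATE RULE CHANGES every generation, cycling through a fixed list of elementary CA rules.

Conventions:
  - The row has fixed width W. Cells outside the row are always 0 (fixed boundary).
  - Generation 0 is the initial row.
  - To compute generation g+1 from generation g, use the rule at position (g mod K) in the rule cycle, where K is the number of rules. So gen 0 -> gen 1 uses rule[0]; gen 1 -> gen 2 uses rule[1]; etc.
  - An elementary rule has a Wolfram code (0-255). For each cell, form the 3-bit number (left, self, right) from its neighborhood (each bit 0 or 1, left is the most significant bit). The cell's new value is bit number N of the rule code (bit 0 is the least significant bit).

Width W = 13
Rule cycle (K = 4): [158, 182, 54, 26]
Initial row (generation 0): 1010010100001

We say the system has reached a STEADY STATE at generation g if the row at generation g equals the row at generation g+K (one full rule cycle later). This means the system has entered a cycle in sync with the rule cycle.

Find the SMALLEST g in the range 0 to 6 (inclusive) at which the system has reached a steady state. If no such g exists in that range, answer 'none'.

Answer: none

Derivation:
Gen 0: 1010010100001
Gen 1 (rule 158): 1011110110011
Gen 2 (rule 182): 1101101001100
Gen 3 (rule 54): 0010011110010
Gen 4 (rule 26): 0101110001101
Gen 5 (rule 158): 1101101011001
Gen 6 (rule 182): 0010011100111
Gen 7 (rule 54): 0111100011000
Gen 8 (rule 26): 1100010110100
Gen 9 (rule 158): 1010110100110
Gen 10 (rule 182): 1111001111001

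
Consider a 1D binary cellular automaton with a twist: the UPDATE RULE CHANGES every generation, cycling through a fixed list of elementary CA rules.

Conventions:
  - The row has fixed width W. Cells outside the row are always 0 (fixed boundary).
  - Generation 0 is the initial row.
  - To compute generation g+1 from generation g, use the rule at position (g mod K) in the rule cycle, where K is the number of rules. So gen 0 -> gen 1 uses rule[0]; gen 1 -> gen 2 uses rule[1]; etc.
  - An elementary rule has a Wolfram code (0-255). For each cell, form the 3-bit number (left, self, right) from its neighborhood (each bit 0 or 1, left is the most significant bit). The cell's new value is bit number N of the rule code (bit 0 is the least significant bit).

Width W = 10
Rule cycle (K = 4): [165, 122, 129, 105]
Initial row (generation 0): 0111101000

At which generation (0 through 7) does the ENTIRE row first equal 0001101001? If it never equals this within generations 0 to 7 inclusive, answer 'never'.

Answer: never

Derivation:
Gen 0: 0111101000
Gen 1 (rule 165): 0011011011
Gen 2 (rule 122): 0111111111
Gen 3 (rule 129): 0011111110
Gen 4 (rule 105): 1010000010
Gen 5 (rule 165): 1110111010
Gen 6 (rule 122): 1011101101
Gen 7 (rule 129): 0001000000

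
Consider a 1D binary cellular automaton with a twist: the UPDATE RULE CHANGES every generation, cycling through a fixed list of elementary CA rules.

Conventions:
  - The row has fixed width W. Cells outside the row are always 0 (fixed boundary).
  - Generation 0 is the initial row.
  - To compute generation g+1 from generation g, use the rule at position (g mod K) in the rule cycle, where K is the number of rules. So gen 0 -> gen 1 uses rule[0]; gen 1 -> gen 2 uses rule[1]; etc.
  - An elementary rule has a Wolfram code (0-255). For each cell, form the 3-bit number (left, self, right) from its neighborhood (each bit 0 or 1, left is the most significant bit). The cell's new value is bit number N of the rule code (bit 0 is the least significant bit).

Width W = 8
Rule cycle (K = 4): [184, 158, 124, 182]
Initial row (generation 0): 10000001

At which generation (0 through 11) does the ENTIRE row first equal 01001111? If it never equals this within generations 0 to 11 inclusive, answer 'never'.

Answer: never

Derivation:
Gen 0: 10000001
Gen 1 (rule 184): 01000000
Gen 2 (rule 158): 11100000
Gen 3 (rule 124): 10110000
Gen 4 (rule 182): 11001000
Gen 5 (rule 184): 10100100
Gen 6 (rule 158): 10111110
Gen 7 (rule 124): 11100011
Gen 8 (rule 182): 01010100
Gen 9 (rule 184): 00101010
Gen 10 (rule 158): 01101011
Gen 11 (rule 124): 01111111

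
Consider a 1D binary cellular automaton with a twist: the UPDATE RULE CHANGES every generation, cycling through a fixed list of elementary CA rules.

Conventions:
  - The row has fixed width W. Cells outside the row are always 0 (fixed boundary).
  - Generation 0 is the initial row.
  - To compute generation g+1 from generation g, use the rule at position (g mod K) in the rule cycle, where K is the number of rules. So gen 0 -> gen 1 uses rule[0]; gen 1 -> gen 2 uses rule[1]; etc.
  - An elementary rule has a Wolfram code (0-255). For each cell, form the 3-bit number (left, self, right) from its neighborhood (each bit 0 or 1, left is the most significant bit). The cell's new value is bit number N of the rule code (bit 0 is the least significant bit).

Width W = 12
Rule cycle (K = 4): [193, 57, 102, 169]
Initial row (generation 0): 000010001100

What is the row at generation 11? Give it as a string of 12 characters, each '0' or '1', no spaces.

Gen 0: 000010001100
Gen 1 (rule 193): 111000100101
Gen 2 (rule 57): 100110010010
Gen 3 (rule 102): 101010110110
Gen 4 (rule 169): 010101101100
Gen 5 (rule 193): 000000100101
Gen 6 (rule 57): 111110010010
Gen 7 (rule 102): 000010110110
Gen 8 (rule 169): 111001101100
Gen 9 (rule 193): 011000100101
Gen 10 (rule 57): 010110010010
Gen 11 (rule 102): 111010110110

Answer: 111010110110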